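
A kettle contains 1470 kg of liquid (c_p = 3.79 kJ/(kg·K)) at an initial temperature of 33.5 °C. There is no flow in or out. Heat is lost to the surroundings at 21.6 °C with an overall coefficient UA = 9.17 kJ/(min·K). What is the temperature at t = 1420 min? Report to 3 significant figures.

Lumped-capacitance energy balance: M c_p dT/dt = UA(T_amb − T).
dT/dt = (T_ss − T)/τ with T_ss = T_amb = 21.600 °C, τ = M c_p/UA = 1470·3.79/9.17 = 607.56 min.
T approaches T_ss exponentially: T(t) = T_ss + (T₀ − T_ss) e^(−t/τ).
T(1420) = 21.600 + (11.900)·0.096595 = 22.749 °C.

22.7 °C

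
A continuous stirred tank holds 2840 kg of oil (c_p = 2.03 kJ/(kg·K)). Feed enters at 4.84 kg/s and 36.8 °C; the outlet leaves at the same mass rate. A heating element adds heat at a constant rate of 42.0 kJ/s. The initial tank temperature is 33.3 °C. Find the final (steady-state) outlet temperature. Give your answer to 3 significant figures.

First-law balance (no shaft work): M c_p dT/dt = ṁ c_p (T_in − T) + 42.0.
At steady state dT/dt = 0 ⇒ T_ss = T_in + Q̇/(ṁ c_p) = 36.8 + 42.0/(4.84·2.03) = 41.075 °C.

41.1 °C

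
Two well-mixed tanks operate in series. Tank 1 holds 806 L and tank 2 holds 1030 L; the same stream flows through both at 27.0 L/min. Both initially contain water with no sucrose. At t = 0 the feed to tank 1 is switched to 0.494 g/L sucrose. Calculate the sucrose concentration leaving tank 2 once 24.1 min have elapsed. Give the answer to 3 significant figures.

Time constants: τᵢ = Vᵢ/Q for each well-mixed tank.
τ₁ = 806/27.0 = 29.852 min; τ₂ = 1030/27.0 = 38.148 min.
Tank 1: C₁ = C_in(1 − e^(−t/τ₁)). Tank 2 (τ₁ ≠ τ₂): C₂ = C_in[1 − (τ₁ e^(−t/τ₁) − τ₂ e^(−t/τ₂))/(τ₁ − τ₂)].
At t = 24.1: e^(−t/τ₁) = 0.44605, e^(−t/τ₂) = 0.53166.
C₂ = 0.494·[1 − (29.852·0.44605 − 38.148·0.53166)/(-8.2963)] = 0.494·0.16029 = 0.079186 g/L.

0.0792 g/L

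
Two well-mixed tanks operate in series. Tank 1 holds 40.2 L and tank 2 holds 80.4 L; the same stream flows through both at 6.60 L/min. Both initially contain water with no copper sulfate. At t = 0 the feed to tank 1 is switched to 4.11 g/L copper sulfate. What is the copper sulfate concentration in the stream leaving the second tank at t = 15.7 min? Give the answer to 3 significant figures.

Each tank obeys Vᵢ dCᵢ/dt = Q(Cᵢ₋₁ − Cᵢ), so τᵢ = Vᵢ/Q.
τ₁ = 40.2/6.60 = 6.0909 min; τ₂ = 80.4/6.60 = 12.182 min.
Solving the cascade with C₁(0)=C₂(0)=0 gives C₂(t) = C_in[1 − (τ₁ e^(−t/τ₁) − τ₂ e^(−t/τ₂))/(τ₁ − τ₂)].
At t = 15.7: e^(−t/τ₁) = 0.075955, e^(−t/τ₂) = 0.27560.
C₂ = 4.11·[1 − (6.0909·0.075955 − 12.182·0.27560)/(-6.0909)] = 4.11·0.52476 = 2.1567 g/L.

2.16 g/L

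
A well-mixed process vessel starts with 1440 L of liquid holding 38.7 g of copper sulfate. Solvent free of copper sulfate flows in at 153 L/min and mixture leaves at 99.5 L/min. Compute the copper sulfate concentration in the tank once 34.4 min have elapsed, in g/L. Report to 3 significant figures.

Total volume: dV/dt = Q_in − Q_out = 53.500 L/min, so V(t) = 1440 + 53.500 t and V(34.4) = 3280.4 L.
Species balance (pure solvent in): dm/dt = −Q_out · m/V(t).
dm/m = −Q_out dt/(V₀ + 53.500 t); integrating gives ln(m/m₀) = −(Q_out/(Q_in−Q_out)) ln(V/V₀).
m = m₀ (V₀/V)^(Q_out/(Q_in−Q_out)) = 38.7 × (1440/3280.4)^(1.8598) = 8.3697 g.
C = m/V = 8.3697/3280.4 = 0.0025514 g/L.

0.00255 g/L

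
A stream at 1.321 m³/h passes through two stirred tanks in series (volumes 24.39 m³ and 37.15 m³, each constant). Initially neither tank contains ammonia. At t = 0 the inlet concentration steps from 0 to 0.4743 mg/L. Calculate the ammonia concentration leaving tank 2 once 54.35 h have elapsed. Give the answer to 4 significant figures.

Species balance on tank i: dCᵢ/dt = (Cᵢ₋₁ − Cᵢ)/τᵢ with τᵢ = Vᵢ/Q.
τ₁ = 24.39/1.321 = 18.4633 h; τ₂ = 37.15/1.321 = 28.1226 h.
Tank 1: C₁ = C_in(1 − e^(−t/τ₁)). Tank 2 (τ₁ ≠ τ₂): C₂ = C_in[1 − (τ₁ e^(−t/τ₁) − τ₂ e^(−t/τ₂))/(τ₁ − τ₂)].
At t = 54.35: e^(−t/τ₁) = 0.0526716, e^(−t/τ₂) = 0.144770.
C₂ = 0.4743·[1 − (18.4633·0.0526716 − 28.1226·0.144770)/(-9.65935)] = 0.4743·0.679188 = 0.322139 mg/L.

0.3221 mg/L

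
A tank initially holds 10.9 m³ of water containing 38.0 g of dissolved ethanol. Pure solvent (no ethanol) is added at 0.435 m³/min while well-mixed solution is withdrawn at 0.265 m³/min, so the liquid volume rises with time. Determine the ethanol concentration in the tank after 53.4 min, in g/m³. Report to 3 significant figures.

0.740 g/m³

Total volume: dV/dt = Q_in − Q_out = 0.17000 m³/min, so V(t) = 10.9 + 0.17000 t and V(53.4) = 19.978 m³.
Species balance (pure solvent in): dm/dt = −Q_out · m/V(t).
Separate: dm/m = −Q_out dt/V(t) ⇒ ln(m/m₀) = −(Q_out/(Q_in−Q_out)) ln(V/V₀).
m = m₀ (V₀/V)^(Q_out/(Q_in−Q_out)) = 38.0 × (10.9/19.978)^(1.5588) = 14.778 g.
C = m/V = 14.778/19.978 = 0.73972 g/m³.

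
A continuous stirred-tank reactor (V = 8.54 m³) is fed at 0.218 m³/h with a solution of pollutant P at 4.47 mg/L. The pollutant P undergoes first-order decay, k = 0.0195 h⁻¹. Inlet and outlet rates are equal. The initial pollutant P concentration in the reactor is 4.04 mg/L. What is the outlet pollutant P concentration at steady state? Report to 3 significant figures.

Species balance: V dC/dt = Q C_in − Q C − k V C.
At steady state: 0 = Q C_in − (Q + kV) C_ss, so C_ss = Q C_in/(Q + kV).
C_ss = 0.218·4.47/(0.218 + 0.0195·8.54) = 0.97446/0.38453 = 2.5342 mg/L.

2.53 mg/L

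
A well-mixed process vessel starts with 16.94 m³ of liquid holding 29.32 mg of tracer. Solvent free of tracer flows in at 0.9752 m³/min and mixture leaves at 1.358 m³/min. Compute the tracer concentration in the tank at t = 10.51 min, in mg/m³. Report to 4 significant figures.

Let m(t) be the amount of tracer. Volume: V(t) = V₀ + (Q_in − Q_out) t = 16.94 − 0.382800 t; V(10.51) = 12.9168 m³.
Species balance (pure solvent in): dm/dt = −Q_out · m/V(t).
dm/m = −Q_out dt/(V₀ − 0.382800 t); integrating gives ln(m/m₀) = −(Q_out/(Q_in−Q_out)) ln(V/V₀).
m = m₀ (V₀/V)^(Q_out/(Q_in−Q_out)) = 29.32 × (16.94/12.9168)^(-3.54754) = 11.2049 mg.
C = m/V = 11.2049/12.9168 = 0.867468 mg/m³.

0.8675 mg/m³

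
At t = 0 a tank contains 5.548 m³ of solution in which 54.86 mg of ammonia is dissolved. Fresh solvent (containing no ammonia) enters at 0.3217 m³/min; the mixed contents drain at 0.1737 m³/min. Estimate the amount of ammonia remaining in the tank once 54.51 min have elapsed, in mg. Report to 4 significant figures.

Let m(t) be the amount of ammonia. Volume: V(t) = V₀ + (Q_in − Q_out) t = 5.548 + 0.148000 t; V(54.51) = 13.6155 m³.
Solute balance: dm/dt = 0 − Q_out C = −Q_out m/V(t).
dm/m = −Q_out dt/(V₀ + 0.148000 t); integrating gives ln(m/m₀) = −(Q_out/(Q_in−Q_out)) ln(V/V₀).
m = m₀ (V₀/V)^(Q_out/(Q_in−Q_out)) = 54.86 × (5.548/13.6155)^(1.17365) = 19.1273 mg.

19.13 mg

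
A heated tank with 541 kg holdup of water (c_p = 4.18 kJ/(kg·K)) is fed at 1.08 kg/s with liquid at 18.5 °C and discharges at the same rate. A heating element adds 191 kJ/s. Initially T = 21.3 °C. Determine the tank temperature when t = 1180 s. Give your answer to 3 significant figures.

57.1 °C

M c_p dT/dt = ṁ c_p (T_in − T) + Q̇.
Rearrange: dT/dt = (T_ss − T)/τ with τ = M/ṁ = 500.93 s and T_ss = T_in + Q̇/(ṁ c_p) = 60.809 °C.
T approaches T_ss exponentially: T(t) = T_ss + (T₀ − T_ss) e^(−t/τ).
T(1180) = 60.809 + (-39.509)·e^(−1180/500.93) = 60.809 + (-39.509)·0.094833 = 57.062 °C.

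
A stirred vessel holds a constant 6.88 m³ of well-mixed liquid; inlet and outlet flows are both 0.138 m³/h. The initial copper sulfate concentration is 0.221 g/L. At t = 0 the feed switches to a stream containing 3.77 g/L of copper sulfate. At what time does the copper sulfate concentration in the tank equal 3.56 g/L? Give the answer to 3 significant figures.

141 h

Species balance: V dC/dt = Q(C_in − C) ⇒ τ = V/Q = 49.855 h.
C(t) = C_in + (C₀ − C_in) e^(−t/τ). Set C = 3.56 and solve for t:
e^(−t/τ) = (C − C_in)/(C₀ − C_in) = (3.56 − 3.77)/(0.221 − 3.77) = 0.059172
t = −τ ln(…) = 49.855 × 2.8273 = 140.96 h.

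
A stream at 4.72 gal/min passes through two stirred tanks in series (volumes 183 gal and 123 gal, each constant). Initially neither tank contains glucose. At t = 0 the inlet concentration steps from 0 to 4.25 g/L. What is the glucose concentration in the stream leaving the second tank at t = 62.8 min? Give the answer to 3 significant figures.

Each tank obeys Vᵢ dCᵢ/dt = Q(Cᵢ₋₁ − Cᵢ), so τᵢ = Vᵢ/Q.
τ₁ = 183/4.72 = 38.771 min; τ₂ = 123/4.72 = 26.059 min.
Tank 1: C₁ = C_in(1 − e^(−t/τ₁)). Tank 2 (τ₁ ≠ τ₂): C₂ = C_in[1 − (τ₁ e^(−t/τ₁) − τ₂ e^(−t/τ₂))/(τ₁ − τ₂)].
At t = 62.8: e^(−t/τ₁) = 0.19795, e^(−t/τ₂) = 0.089826.
C₂ = 4.25·[1 − (38.771·0.19795 − 26.059·0.089826)/(12.712)] = 4.25·0.58041 = 2.4667 g/L.

2.47 g/L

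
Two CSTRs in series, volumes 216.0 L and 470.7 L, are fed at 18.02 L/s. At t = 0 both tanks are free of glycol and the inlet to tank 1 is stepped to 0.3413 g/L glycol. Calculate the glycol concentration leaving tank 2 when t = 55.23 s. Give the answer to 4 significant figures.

Each tank obeys Vᵢ dCᵢ/dt = Q(Cᵢ₋₁ − Cᵢ), so τᵢ = Vᵢ/Q.
τ₁ = 216.0/18.02 = 11.9867 s; τ₂ = 470.7/18.02 = 26.1210 s.
Tank 1: C₁ = C_in(1 − e^(−t/τ₁)). Tank 2 (τ₁ ≠ τ₂): C₂ = C_in[1 − (τ₁ e^(−t/τ₁) − τ₂ e^(−t/τ₂))/(τ₁ − τ₂)].
At t = 55.23: e^(−t/τ₁) = 0.00997559, e^(−t/τ₂) = 0.120707.
C₂ = 0.3413·[1 − (11.9867·0.00997559 − 26.1210·0.120707)/(-14.1343)] = 0.3413·0.785387 = 0.268053 g/L.

0.2681 g/L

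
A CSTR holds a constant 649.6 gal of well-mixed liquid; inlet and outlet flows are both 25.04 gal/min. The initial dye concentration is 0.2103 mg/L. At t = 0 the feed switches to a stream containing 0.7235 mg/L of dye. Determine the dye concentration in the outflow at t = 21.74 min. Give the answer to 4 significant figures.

Transient balance on the dissolved component: V dC/dt = Q(C_in − C).
Time constant τ = V/Q = 649.6/25.04 = 25.9425 min.
Integrating: C(t) = C_in + (C₀ − C_in) e^(−t/τ).
C(21.74) = 0.7235 + (0.2103 − 0.7235)·e^(−21.74/25.9425) = 0.7235 + (-0.513200)·0.432572 = 0.501504 mg/L.

0.5015 mg/L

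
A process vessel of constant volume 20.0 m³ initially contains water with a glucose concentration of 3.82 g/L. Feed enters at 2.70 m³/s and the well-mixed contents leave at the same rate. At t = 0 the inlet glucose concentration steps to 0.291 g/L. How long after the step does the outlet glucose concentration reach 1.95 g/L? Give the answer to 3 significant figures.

5.59 s

Species balance: V dC/dt = Q(C_in − C) ⇒ τ = V/Q = 7.4074 s.
C(t) = C_in + (C₀ − C_in) e^(−t/τ). Set C = 1.95 and solve for t:
e^(−t/τ) = (C − C_in)/(C₀ − C_in) = (1.95 − 0.291)/(3.82 − 0.291) = 0.47010
t = −τ ln(…) = 7.4074 × 0.75480 = 5.5911 s.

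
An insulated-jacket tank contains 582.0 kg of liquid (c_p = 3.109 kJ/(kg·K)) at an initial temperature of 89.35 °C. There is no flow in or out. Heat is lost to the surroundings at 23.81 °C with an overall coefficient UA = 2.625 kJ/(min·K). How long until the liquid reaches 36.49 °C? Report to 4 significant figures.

First-law balance (no shaft work): M c_p dT/dt = −UA(T − T_amb).
τ = M c_p/UA = 689.310 min; T_ss = T_amb = 23.8100 °C.
T(t) = T_ss + (T₀ − T_ss)e^(−t/τ); set T = 36.49:
t = −τ ln[(T − T_ss)/(T₀ − T_ss)] = −689.310 · ln(0.193470) = 1132.28 min.

1132 min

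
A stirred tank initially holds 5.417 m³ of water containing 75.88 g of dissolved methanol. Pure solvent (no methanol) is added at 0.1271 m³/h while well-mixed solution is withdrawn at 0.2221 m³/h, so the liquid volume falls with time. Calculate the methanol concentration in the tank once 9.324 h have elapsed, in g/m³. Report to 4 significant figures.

Let m(t) be the amount of methanol. Volume: V(t) = V₀ + (Q_in − Q_out) t = 5.417 − 0.0950000 t; V(9.324) = 4.53122 m³.
Species balance (pure solvent in): dm/dt = −Q_out · m/V(t).
Separate: dm/m = −Q_out dt/V(t) ⇒ ln(m/m₀) = −(Q_out/(Q_in−Q_out)) ln(V/V₀).
m = m₀ (V₀/V)^(Q_out/(Q_in−Q_out)) = 75.88 × (5.417/4.53122)^(-2.33789) = 49.9848 g.
C = m/V = 49.9848/4.53122 = 11.0312 g/m³.

11.03 g/m³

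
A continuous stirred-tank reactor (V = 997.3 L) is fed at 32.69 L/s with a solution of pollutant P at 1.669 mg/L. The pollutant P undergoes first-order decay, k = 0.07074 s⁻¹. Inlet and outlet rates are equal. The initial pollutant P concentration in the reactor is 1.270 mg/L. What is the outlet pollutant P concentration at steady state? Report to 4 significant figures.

V dC/dt = Q(C_in − C) − k V C.
At steady state: 0 = Q C_in − (Q + kV) C_ss, so C_ss = Q C_in/(Q + kV).
C_ss = 32.69·1.669/(32.69 + 0.07074·997.3) = 54.5596/103.239 = 0.528479 mg/L.

0.5285 mg/L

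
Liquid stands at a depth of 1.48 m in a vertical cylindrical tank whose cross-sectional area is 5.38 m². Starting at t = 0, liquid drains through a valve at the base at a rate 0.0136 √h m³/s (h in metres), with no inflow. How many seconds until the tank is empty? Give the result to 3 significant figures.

963 s

Volume balance on the tank: A dh/dt = −0.0136 √h.
This is separable: 2 d(√h)/dt = −0.0136/A, so √h = √h₀ − (0.0136/(2A)) t.
Set h = 0: 2√h₀ = (0.0136/A) t_empty ⇒ t_empty = 2A√h₀/0.0136.
t_empty = 2·5.38·√1.48/0.0136 = 10.760·1.2166/0.0136 = 962.51 s.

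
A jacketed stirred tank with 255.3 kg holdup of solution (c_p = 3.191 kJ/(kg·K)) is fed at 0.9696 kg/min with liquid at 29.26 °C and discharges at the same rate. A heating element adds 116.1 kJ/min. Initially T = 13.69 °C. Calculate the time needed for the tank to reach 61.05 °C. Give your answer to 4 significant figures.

M c_p dT/dt = ṁ c_p (T_in − T) + Q̇.
τ = M/ṁ = 263.304 min; T_ss = T_in + Q̇/(ṁ c_p) = 66.7843 °C.
T(t) = T_ss + (T₀ − T_ss) e^(−t/τ). Set T = 61.05:
e^(−t/τ) = (61.05 − 66.7843)/(13.69 − 66.7843) = 0.108002
t = −263.304 · ln(0.108002) = 586.011 min.

586.0 min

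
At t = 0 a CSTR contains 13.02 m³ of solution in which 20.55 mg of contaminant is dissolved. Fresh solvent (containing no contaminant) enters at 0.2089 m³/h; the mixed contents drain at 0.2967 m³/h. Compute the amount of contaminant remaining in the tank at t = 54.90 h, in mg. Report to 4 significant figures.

Let m(t) be the amount of contaminant. Volume: V(t) = V₀ + (Q_in − Q_out) t = 13.02 − 0.0878000 t; V(54.90) = 8.19978 m³.
No contaminant enters, so dm/dt = −Q_out · (m/V).
dm/m = −Q_out dt/(V₀ − 0.0878000 t); integrating gives ln(m/m₀) = −(Q_out/(Q_in−Q_out)) ln(V/V₀).
m = m₀ (V₀/V)^(Q_out/(Q_in−Q_out)) = 20.55 × (13.02/8.19978)^(-3.37927) = 4.30749 mg.

4.307 mg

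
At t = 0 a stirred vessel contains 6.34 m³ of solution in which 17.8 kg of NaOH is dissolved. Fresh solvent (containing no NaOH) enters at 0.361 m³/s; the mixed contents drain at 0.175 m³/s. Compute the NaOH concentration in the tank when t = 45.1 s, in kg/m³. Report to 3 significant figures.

Total volume: dV/dt = Q_in − Q_out = 0.18600 m³/s, so V(t) = 6.34 + 0.18600 t and V(45.1) = 14.729 m³.
No NaOH enters, so dm/dt = −Q_out · (m/V).
dm/m = −Q_out dt/(V₀ + 0.18600 t); integrating gives ln(m/m₀) = −(Q_out/(Q_in−Q_out)) ln(V/V₀).
m = m₀ (V₀/V)^(Q_out/(Q_in−Q_out)) = 17.8 × (6.34/14.729)^(0.94086) = 8.0537 kg.
C = m/V = 8.0537/14.729 = 0.54681 kg/m³.

0.547 kg/m³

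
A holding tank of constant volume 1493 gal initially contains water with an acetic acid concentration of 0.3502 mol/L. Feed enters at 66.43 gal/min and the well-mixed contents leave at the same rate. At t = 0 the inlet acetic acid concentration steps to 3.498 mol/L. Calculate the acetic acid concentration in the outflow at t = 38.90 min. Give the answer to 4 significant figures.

Unsteady species balance (constant V, well mixed): V dC/dt = Q(C_in − C).
Time constant τ = V/Q = 1493/66.43 = 22.4748 min.
Integrating: C(t) = C_in + (C₀ − C_in) e^(−t/τ).
C(38.90) = 3.498 + (0.3502 − 3.498)·e^(−38.90/22.4748) = 3.498 + (-3.14780)·0.177138 = 2.94041 mol/L.

2.940 mol/L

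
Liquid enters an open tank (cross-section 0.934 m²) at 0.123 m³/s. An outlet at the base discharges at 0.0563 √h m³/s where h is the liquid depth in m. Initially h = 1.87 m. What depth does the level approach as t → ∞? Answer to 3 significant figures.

Mass balance (ρ constant): A dh/dt = Q_in − 0.0563 √h. At steady state dh/dt = 0:
Q_in = 0.0563 √h_ss ⇒ √h_ss = 0.123/0.0563 = 2.1847.
h_ss = 2.1847² = 4.7730 m. (Since h₀ = 1.87 m < h_ss, the level will rise toward this value.)

4.77 m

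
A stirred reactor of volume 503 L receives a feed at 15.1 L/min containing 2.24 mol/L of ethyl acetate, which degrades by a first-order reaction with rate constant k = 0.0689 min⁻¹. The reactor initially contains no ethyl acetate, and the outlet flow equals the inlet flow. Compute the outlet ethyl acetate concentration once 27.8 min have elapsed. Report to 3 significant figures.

Accumulation = in − out − consumed: V dC/dt = Q C_in − Q C − k V C.
This is linear with rate a = Q/V + k = 0.098920 min⁻¹.
C_ss = Q C_in/(Q + kV) = 0.67979 mol/L; C(t) = C_ss + (C₀ − C_ss) e^(−a t).
C(27.8) = 0.67979 + (-0.67979)·e^(−0.098920·27.8) = 0.67979 + (-0.67979)·0.063930 = 0.63633 mol/L.

0.636 mol/L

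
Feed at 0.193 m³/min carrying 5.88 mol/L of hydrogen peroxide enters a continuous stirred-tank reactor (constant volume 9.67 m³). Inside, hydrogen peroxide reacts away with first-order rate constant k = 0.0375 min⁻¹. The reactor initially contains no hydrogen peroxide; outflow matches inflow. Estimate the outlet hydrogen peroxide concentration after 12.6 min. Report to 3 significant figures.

1.05 mol/L

V dC/dt = Q(C_in − C) − k V C.
This is linear with rate a = Q/V + k = 0.057459 min⁻¹.
C_ss = Q C_in/(Q + kV) = 2.0425 mol/L; C(t) = C_ss + (C₀ − C_ss) e^(−a t).
C(12.6) = 2.0425 + (-2.0425)·e^(−0.057459·12.6) = 2.0425 + (-2.0425)·0.48482 = 1.0522 mol/L.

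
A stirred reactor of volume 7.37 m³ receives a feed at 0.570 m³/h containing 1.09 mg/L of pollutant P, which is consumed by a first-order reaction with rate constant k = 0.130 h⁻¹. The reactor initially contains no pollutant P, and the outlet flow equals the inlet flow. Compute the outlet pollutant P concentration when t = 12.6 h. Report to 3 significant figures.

V dC/dt = Q(C_in − C) − k V C.
This is linear with rate a = Q/V + k = 0.20734 h⁻¹.
C_ss = Q C_in/(Q + kV) = 0.40658 mg/L; C(t) = C_ss + (C₀ − C_ss) e^(−a t).
C(12.6) = 0.40658 + (-0.40658)·e^(−0.20734·12.6) = 0.40658 + (-0.40658)·0.073352 = 0.37676 mg/L.

0.377 mg/L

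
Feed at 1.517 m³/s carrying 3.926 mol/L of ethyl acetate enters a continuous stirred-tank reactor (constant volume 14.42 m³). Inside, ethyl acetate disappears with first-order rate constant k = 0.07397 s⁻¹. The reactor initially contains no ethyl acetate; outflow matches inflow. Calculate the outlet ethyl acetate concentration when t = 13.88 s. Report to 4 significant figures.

2.113 mol/L

Accumulation = in − out − consumed: V dC/dt = Q C_in − Q C − k V C.
dC/dt = (Q/V) C_in − (Q/V + k) C; effective rate a = Q/V + k = 0.105201 + 0.07397 = 0.179171 s⁻¹.
C_ss = Q C_in/(Q + kV) = 2.30517 mol/L; C(t) = C_ss + (C₀ − C_ss) e^(−a t).
C(13.88) = 2.30517 + (-2.30517)·e^(−0.179171·13.88) = 2.30517 + (-2.30517)·0.0831678 = 2.11345 mol/L.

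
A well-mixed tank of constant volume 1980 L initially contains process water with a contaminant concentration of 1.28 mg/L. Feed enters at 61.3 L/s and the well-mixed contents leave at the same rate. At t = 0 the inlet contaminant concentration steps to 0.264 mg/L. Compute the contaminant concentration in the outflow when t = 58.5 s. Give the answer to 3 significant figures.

0.430 mg/L

Mass balance on the solute (V constant): V dC/dt = Q(C_in − C).
Time constant τ = V/Q = 1980/61.3 = 32.300 s.
This is linear first-order; C(t) = C_in + (C₀ − C_in) e^(−t/τ).
C(58.5) = 0.264 + (1.28 − 0.264)·e^(−58.5/32.300) = 0.264 + (1.0160)·0.16347 = 0.43008 mg/L.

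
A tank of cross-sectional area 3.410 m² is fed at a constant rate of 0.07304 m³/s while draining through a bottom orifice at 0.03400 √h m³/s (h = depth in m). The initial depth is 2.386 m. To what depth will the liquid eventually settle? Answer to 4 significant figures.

Level balance: A dh/dt = 0.07304 − 0.03400 √h. Setting dh/dt = 0:
Q_in = 0.03400 √h_ss ⇒ √h_ss = 0.07304/0.03400 = 2.14824.
h_ss = 2.14824² = 4.61491 m. (Since h₀ = 2.386 m < h_ss, the level will rise toward this value.)

4.615 m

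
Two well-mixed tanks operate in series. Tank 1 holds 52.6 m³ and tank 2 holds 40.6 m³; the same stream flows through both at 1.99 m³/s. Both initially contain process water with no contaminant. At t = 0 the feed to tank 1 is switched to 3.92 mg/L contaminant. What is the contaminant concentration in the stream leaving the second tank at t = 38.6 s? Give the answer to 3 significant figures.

Species balance on tank i: dCᵢ/dt = (Cᵢ₋₁ − Cᵢ)/τᵢ with τᵢ = Vᵢ/Q.
τ₁ = 52.6/1.99 = 26.432 s; τ₂ = 40.6/1.99 = 20.402 s.
Tank 1: C₁ = C_in(1 − e^(−t/τ₁)). Tank 2 (τ₁ ≠ τ₂): C₂ = C_in[1 − (τ₁ e^(−t/τ₁) − τ₂ e^(−t/τ₂))/(τ₁ − τ₂)].
At t = 38.6: e^(−t/τ₁) = 0.23216, e^(−t/τ₂) = 0.15077.
C₂ = 3.92·[1 − (26.432·0.23216 − 20.402·0.15077)/(6.0302)] = 3.92·0.49250 = 1.9306 mg/L.

1.93 mg/L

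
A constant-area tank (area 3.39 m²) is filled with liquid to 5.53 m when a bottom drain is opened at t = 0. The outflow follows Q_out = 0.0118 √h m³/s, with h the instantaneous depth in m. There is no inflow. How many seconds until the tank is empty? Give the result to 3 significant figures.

1350 s

Volume balance on the tank: A dh/dt = −0.0118 √h.
Separate and integrate: 2(√h − √h₀) = −(0.0118/A) t.
Tank is empty when √h = 0: t_empty = 2A√h₀/0.0118.
t_empty = 2·3.39·√5.53/0.0118 = 6.7800·2.3516/0.0118 = 1351.2 s.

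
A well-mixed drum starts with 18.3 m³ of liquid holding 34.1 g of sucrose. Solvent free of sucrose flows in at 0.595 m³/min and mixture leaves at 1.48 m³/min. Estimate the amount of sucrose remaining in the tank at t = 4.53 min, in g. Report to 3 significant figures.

Total volume: dV/dt = Q_in − Q_out = -0.88500 m³/min, so V(t) = 18.3 − 0.88500 t and V(4.53) = 14.291 m³.
No sucrose enters, so dm/dt = −Q_out · (m/V).
dm/m = −Q_out dt/(V₀ − 0.88500 t); integrating gives ln(m/m₀) = −(Q_out/(Q_in−Q_out)) ln(V/V₀).
m = m₀ (V₀/V)^(Q_out/(Q_in−Q_out)) = 34.1 × (18.3/14.291)^(-1.6723) = 22.551 g.

22.6 g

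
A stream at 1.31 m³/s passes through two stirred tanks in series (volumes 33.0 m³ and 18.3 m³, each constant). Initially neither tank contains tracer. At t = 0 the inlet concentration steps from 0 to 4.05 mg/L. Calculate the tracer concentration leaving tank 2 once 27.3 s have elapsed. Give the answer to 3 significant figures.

Each tank obeys Vᵢ dCᵢ/dt = Q(Cᵢ₋₁ − Cᵢ), so τᵢ = Vᵢ/Q.
τ₁ = 33.0/1.31 = 25.191 s; τ₂ = 18.3/1.31 = 13.969 s.
Solving the cascade with C₁(0)=C₂(0)=0 gives C₂(t) = C_in[1 − (τ₁ e^(−t/τ₁) − τ₂ e^(−t/τ₂))/(τ₁ − τ₂)].
At t = 27.3: e^(−t/τ₁) = 0.33833, e^(−t/τ₂) = 0.14167.
C₂ = 4.05·[1 − (25.191·0.33833 − 13.969·0.14167)/(11.221)] = 4.05·0.41684 = 1.6882 mg/L.

1.69 mg/L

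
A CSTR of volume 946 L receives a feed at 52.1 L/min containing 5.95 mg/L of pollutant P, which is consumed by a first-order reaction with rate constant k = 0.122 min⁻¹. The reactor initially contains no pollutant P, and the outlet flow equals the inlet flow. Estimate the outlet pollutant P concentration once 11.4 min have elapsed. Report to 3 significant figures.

Accumulation = in − out − consumed: V dC/dt = Q C_in − Q C − k V C.
dC/dt = (Q/V) C_in − (Q/V + k) C; effective rate a = Q/V + k = 0.055074 + 0.122 = 0.17707 min⁻¹.
C_ss = Q C_in/(Q + kV) = 1.8506 mg/L; C(t) = C_ss + (C₀ − C_ss) e^(−a t).
C(11.4) = 1.8506 + (-1.8506)·e^(−0.17707·11.4) = 1.8506 + (-1.8506)·0.13284 = 1.6048 mg/L.

1.60 mg/L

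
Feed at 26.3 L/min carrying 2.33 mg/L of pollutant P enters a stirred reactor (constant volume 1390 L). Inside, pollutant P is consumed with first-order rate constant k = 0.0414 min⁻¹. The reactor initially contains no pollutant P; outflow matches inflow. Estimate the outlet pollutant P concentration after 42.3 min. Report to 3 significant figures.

Accumulation = in − out − consumed: V dC/dt = Q C_in − Q C − k V C.
This is linear with rate a = Q/V + k = 0.060321 min⁻¹.
C_ss = Q C_in/(Q + kV) = 0.73085 mg/L; C(t) = C_ss + (C₀ − C_ss) e^(−a t).
C(42.3) = 0.73085 + (-0.73085)·e^(−0.060321·42.3) = 0.73085 + (-0.73085)·0.077959 = 0.67388 mg/L.

0.674 mg/L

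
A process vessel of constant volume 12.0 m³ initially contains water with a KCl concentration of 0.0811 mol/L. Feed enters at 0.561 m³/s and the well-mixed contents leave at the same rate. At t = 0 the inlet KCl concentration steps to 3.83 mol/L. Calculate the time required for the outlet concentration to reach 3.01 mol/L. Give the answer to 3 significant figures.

Mass balance on the solute (V constant): V dC/dt = Q(C_in − C), so τ = V/Q = 21.390 s.
C(t) = C_in + (C₀ − C_in) e^(−t/τ). Set C = 3.01 and solve for t:
e^(−t/τ) = (C − C_in)/(C₀ − C_in) = (3.01 − 3.83)/(0.0811 − 3.83) = 0.21873
t = −τ ln(…) = 21.390 × 1.5199 = 32.512 s.

32.5 s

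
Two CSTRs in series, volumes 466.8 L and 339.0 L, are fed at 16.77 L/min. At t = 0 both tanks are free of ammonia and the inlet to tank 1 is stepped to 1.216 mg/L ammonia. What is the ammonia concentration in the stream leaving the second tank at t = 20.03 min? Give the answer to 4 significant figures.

0.2507 mg/L

Each tank obeys Vᵢ dCᵢ/dt = Q(Cᵢ₋₁ − Cᵢ), so τᵢ = Vᵢ/Q.
τ₁ = 466.8/16.77 = 27.8354 min; τ₂ = 339.0/16.77 = 20.2147 min.
Solving the cascade with C₁(0)=C₂(0)=0 gives C₂(t) = C_in[1 − (τ₁ e^(−t/τ₁) − τ₂ e^(−t/τ₂))/(τ₁ − τ₂)].
At t = 20.03: e^(−t/τ₁) = 0.486953, e^(−t/τ₂) = 0.371256.
C₂ = 1.216·[1 − (27.8354·0.486953 − 20.2147·0.371256)/(7.62075)] = 1.216·0.206148 = 0.250676 mg/L.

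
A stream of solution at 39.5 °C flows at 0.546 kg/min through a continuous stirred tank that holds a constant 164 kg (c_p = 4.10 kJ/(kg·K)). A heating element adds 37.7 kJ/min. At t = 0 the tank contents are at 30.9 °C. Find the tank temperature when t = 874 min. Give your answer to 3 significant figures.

M c_p dT/dt = ṁ c_p (T_in − T) + Q̇.
τ = M/ṁ = 300.37 min; T_ss = T_in + Q̇/(ṁ c_p) = 39.5 + 37.7/(0.546·4.10) = 56.341 °C.
This is linear first-order; T(t) = T_ss + (T₀ − T_ss) e^(−t/τ).
T(874) = 56.341 + (-25.441)·e^(−874/300.37) = 56.341 + (-25.441)·0.054488 = 54.955 °C.

55.0 °C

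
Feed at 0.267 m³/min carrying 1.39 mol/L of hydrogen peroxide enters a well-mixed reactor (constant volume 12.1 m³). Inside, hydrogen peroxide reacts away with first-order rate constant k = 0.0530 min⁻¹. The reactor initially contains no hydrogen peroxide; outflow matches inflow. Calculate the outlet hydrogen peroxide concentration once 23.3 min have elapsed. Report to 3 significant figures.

Species balance: V dC/dt = Q C_in − Q C − k V C.
dC/dt = (Q/V) C_in − (Q/V + k) C; effective rate a = Q/V + k = 0.022066 + 0.0530 = 0.075066 min⁻¹.
C_ss = Q C_in/(Q + kV) = 0.40860 mol/L; C(t) = C_ss + (C₀ − C_ss) e^(−a t).
C(23.3) = 0.40860 + (-0.40860)·e^(−0.075066·23.3) = 0.40860 + (-0.40860)·0.17394 = 0.33753 mol/L.

0.338 mol/L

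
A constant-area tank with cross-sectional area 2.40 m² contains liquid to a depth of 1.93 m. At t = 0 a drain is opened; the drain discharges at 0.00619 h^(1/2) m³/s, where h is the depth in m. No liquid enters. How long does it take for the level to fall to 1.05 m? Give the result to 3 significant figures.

Unsteady balance on liquid volume: A dh/dt = −0.00619 √h.
∫ h^(−1/2) dh = −(0.00619/A) ∫ dt, giving 2√h = 2√h₀ − (0.00619/A) t.
t = 2A(√h₀ − √h)/0.00619 = 2·2.40·(√1.93 − √1.05)/0.00619
  = 4.8000 × (1.3892 − 1.0247) / 0.00619 = 282.69 s.

283 s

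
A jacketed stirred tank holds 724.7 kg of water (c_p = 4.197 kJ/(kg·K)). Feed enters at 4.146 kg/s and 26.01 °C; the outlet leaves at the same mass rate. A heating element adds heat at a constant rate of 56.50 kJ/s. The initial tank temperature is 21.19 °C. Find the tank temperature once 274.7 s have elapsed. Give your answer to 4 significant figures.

Energy balance: M c_p dT/dt = ṁ c_p (T_in − T) + 56.50.
τ = M/ṁ = 174.795 s; T_ss = T_in + Q̇/(ṁ c_p) = 26.01 + 56.50/(4.146·4.197) = 29.2570 °C.
Solution: T(t) = T_ss + (T₀ − T_ss) e^(−t/τ).
T(274.7) = 29.2570 + (-8.06698)·e^(−274.7/174.795) = 29.2570 + (-8.06698)·0.207722 = 27.5813 °C.

27.58 °C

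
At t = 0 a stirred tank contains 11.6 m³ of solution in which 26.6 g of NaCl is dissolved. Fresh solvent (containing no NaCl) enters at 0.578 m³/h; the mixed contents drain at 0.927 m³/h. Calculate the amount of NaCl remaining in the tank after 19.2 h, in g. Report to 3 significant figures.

Let m(t) be the amount of NaCl. Volume: V(t) = V₀ + (Q_in − Q_out) t = 11.6 − 0.34900 t; V(19.2) = 4.8992 m³.
Species balance (pure solvent in): dm/dt = −Q_out · m/V(t).
Separate: dm/m = −Q_out dt/V(t) ⇒ ln(m/m₀) = −(Q_out/(Q_in−Q_out)) ln(V/V₀).
m = m₀ (V₀/V)^(Q_out/(Q_in−Q_out)) = 26.6 × (11.6/4.8992)^(-2.6562) = 2.6952 g.

2.70 g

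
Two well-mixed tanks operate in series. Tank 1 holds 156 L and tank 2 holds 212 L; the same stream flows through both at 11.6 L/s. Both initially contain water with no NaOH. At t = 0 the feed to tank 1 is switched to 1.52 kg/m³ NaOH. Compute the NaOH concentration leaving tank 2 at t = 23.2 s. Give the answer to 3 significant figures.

Each tank obeys Vᵢ dCᵢ/dt = Q(Cᵢ₋₁ − Cᵢ), so τᵢ = Vᵢ/Q.
τ₁ = 156/11.6 = 13.448 s; τ₂ = 212/11.6 = 18.276 s.
Tank 1: C₁ = C_in(1 − e^(−t/τ₁)). Tank 2 (τ₁ ≠ τ₂): C₂ = C_in[1 − (τ₁ e^(−t/τ₁) − τ₂ e^(−t/τ₂))/(τ₁ − τ₂)].
At t = 23.2: e^(−t/τ₁) = 0.17815, e^(−t/τ₂) = 0.28099.
C₂ = 1.52·[1 − (13.448·0.17815 − 18.276·0.28099)/(-4.8276)] = 1.52·0.43253 = 0.65744 kg/m³.

0.657 kg/m³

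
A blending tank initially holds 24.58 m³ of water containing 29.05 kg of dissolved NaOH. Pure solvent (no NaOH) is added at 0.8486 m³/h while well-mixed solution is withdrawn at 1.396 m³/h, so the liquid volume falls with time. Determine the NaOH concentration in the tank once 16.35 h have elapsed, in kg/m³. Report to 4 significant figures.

Total volume: dV/dt = Q_in − Q_out = -0.547400 m³/h, so V(t) = 24.58 − 0.547400 t and V(16.35) = 15.6300 m³.
Solute balance: dm/dt = 0 − Q_out C = −Q_out m/V(t).
dm/m = −Q_out dt/(V₀ − 0.547400 t); integrating gives ln(m/m₀) = −(Q_out/(Q_in−Q_out)) ln(V/V₀).
m = m₀ (V₀/V)^(Q_out/(Q_in−Q_out)) = 29.05 × (24.58/15.6300)^(-2.55024) = 9.15613 kg.
C = m/V = 9.15613/15.6300 = 0.585804 kg/m³.

0.5858 kg/m³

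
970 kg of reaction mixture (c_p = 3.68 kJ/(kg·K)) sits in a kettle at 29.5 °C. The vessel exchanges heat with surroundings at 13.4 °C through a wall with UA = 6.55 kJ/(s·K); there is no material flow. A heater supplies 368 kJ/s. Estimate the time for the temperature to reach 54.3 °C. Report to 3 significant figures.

525 s

M c_p dT/dt = −UA(T − T_amb) + Q̇.
τ = M c_p/UA = 544.98 s; T_ss = T_amb + Q̇/UA = 13.4 + 368/6.55 = 69.583 °C.
T(t) = T_ss + (T₀ − T_ss)e^(−t/τ); set T = 54.3:
t = −τ ln[(T − T_ss)/(T₀ − T_ss)] = −544.98 · ln(0.38129) = 525.47 s.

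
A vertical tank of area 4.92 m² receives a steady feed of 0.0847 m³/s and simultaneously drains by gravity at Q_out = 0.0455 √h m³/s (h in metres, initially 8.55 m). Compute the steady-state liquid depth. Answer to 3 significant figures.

3.47 m

A dh/dt = Q_in − 0.0455 √h. Steady state requires inflow = outflow:
Q_in = 0.0455 √h_ss ⇒ √h_ss = 0.0847/0.0455 = 1.8615.
h_ss = 1.8615² = 3.4653 m. (Since h₀ = 8.55 m > h_ss, the level will fall toward this value.)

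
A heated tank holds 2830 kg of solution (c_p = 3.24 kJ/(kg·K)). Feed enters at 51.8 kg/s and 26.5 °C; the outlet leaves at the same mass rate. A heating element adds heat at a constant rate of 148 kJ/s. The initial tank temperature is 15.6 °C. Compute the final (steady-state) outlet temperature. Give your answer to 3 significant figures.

27.4 °C

M c_p dT/dt = ṁ c_p (T_in − T) + Q̇.
At steady state dT/dt = 0 ⇒ T_ss = T_in + Q̇/(ṁ c_p) = 26.5 + 148/(51.8·3.24) = 27.382 °C.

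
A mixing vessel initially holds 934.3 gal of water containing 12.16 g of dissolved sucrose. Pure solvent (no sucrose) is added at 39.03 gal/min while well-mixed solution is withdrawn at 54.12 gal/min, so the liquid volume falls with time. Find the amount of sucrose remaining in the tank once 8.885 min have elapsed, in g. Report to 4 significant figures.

6.977 g

Total volume: dV/dt = Q_in − Q_out = -15.0900 gal/min, so V(t) = 934.3 − 15.0900 t and V(8.885) = 800.225 gal.
Species balance (pure solvent in): dm/dt = −Q_out · m/V(t).
Separate: dm/m = −Q_out dt/V(t) ⇒ ln(m/m₀) = −(Q_out/(Q_in−Q_out)) ln(V/V₀).
m = m₀ (V₀/V)^(Q_out/(Q_in−Q_out)) = 12.16 × (934.3/800.225)^(-3.58648) = 6.97680 g.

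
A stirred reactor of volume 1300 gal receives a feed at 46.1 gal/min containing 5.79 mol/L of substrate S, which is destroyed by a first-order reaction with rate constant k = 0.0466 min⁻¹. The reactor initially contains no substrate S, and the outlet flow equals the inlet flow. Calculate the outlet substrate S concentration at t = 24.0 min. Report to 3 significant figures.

Species balance: V dC/dt = Q C_in − Q C − k V C.
This is linear with rate a = Q/V + k = 0.082062 min⁻¹.
C_ss = Q C_in/(Q + kV) = 2.5021 mol/L; C(t) = C_ss + (C₀ − C_ss) e^(−a t).
C(24.0) = 2.5021 + (-2.5021)·e^(−0.082062·24.0) = 2.5021 + (-2.5021)·0.13953 = 2.1529 mol/L.

2.15 mol/L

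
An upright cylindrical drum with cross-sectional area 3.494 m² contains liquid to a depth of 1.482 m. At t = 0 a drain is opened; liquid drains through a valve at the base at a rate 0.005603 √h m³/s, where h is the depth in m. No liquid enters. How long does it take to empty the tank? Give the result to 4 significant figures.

With no inflow, A dh/dt = −0.005603 √h.
∫ h^(−1/2) dh = −(0.005603/A) ∫ dt, giving 2√h = 2√h₀ − (0.005603/A) t.
Tank is empty when √h = 0: t_empty = 2A√h₀/0.005603.
t_empty = 2·3.494·√1.482/0.005603 = 6.98800·1.21737/0.005603 = 1518.30 s.

1518 s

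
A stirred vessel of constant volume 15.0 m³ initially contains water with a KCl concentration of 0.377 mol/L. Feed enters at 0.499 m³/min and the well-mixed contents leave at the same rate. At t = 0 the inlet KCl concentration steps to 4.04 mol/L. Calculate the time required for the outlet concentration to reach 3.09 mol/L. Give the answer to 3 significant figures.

40.6 min

Species balance: V dC/dt = Q(C_in − C) ⇒ τ = V/Q = 30.060 min.
C(t) = C_in + (C₀ − C_in) e^(−t/τ). Set C = 3.09 and solve for t:
e^(−t/τ) = (C − C_in)/(C₀ − C_in) = (3.09 − 4.04)/(0.377 − 4.04) = 0.25935
t = −τ ln(…) = 30.060 × 1.3496 = 40.568 min.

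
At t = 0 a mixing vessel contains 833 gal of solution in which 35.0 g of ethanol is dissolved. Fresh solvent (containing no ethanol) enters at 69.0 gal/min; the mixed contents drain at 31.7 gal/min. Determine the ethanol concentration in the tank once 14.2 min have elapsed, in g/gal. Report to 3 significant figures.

Let m(t) be the amount of ethanol. Volume: V(t) = V₀ + (Q_in − Q_out) t = 833 + 37.300 t; V(14.2) = 1362.7 gal.
Solute balance: dm/dt = 0 − Q_out C = −Q_out m/V(t).
Separate: dm/m = −Q_out dt/V(t) ⇒ ln(m/m₀) = −(Q_out/(Q_in−Q_out)) ln(V/V₀).
m = m₀ (V₀/V)^(Q_out/(Q_in−Q_out)) = 35.0 × (833/1362.7)^(0.84987) = 23.036 g.
C = m/V = 23.036/1362.7 = 0.016906 g/gal.

0.0169 g/gal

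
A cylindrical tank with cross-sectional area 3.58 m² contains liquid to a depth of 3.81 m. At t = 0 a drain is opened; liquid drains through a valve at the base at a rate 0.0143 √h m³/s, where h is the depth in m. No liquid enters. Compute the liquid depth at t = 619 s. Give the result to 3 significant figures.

0.512 m

A dh/dt = −Q_out = −0.0143 √h.
∫ h^(−1/2) dh = −(0.0143/A) ∫ dt, giving 2√h = 2√h₀ − (0.0143/A) t.
√h = √3.81 − 0.0143·619/(2·3.58) = 1.9519 − 1.2363 = 0.71565.
h = 0.71565² = 0.51216 m.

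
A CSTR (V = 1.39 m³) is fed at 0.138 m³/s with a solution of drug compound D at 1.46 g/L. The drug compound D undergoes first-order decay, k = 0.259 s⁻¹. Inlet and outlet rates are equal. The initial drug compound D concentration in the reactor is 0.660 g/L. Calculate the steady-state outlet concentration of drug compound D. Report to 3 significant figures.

0.405 g/L

V dC/dt = Q(C_in − C) − k V C.
Steady state (dC/dt = 0): C_ss = Q C_in/(Q + kV) = C_in/(1 + kV/Q).
C_ss = 0.138·1.46/(0.138 + 0.259·1.39) = 0.20148/0.49801 = 0.40457 g/L.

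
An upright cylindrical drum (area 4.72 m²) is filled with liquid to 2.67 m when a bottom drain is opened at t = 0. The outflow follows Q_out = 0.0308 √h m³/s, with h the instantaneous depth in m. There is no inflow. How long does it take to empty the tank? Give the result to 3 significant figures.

501 s

A dh/dt = −Q_out = −0.0308 √h.
∫ h^(−1/2) dh = −(0.0308/A) ∫ dt, giving 2√h = 2√h₀ − (0.0308/A) t.
Tank is empty when √h = 0: t_empty = 2A√h₀/0.0308.
t_empty = 2·4.72·√2.67/0.0308 = 9.4400·1.6340/0.0308 = 500.81 s.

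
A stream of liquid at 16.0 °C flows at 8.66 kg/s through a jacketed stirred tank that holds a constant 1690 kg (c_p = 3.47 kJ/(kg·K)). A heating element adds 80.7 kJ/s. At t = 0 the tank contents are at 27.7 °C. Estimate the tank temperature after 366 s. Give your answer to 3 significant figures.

20.1 °C

M c_p dT/dt = ṁ c_p (T_in − T) + Q̇.
τ = M/ṁ = 195.15 s; T_ss = T_in + Q̇/(ṁ c_p) = 16.0 + 80.7/(8.66·3.47) = 18.686 °C.
Solution: T(t) = T_ss + (T₀ − T_ss) e^(−t/τ).
T(366) = 18.686 + (9.0145)·e^(−366/195.15) = 18.686 + (9.0145)·0.15328 = 20.067 °C.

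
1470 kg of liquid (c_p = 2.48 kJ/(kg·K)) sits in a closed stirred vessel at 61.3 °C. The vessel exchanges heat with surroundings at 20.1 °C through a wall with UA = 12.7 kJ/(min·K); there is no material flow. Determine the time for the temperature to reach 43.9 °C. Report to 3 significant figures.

158 min

Unsteady energy balance on the tank contents: M c_p dT/dt = −UA(T − T_amb).
τ = M c_p/UA = 287.06 min; T_ss = T_amb = 20.100 °C.
T(t) = T_ss + (T₀ − T_ss)e^(−t/τ); set T = 43.9:
t = −τ ln[(T − T_ss)/(T₀ − T_ss)] = −287.06 · ln(0.57767) = 157.52 min.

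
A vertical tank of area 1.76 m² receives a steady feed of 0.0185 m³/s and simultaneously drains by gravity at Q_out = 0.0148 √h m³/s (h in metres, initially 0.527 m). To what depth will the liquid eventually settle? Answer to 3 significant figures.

1.56 m

Unsteady balance on liquid volume: A dh/dt = Q_in − 0.0148 √h. At steady state dh/dt = 0:
Q_in = 0.0148 √h_ss ⇒ √h_ss = 0.0185/0.0148 = 1.2500.
h_ss = 1.2500² = 1.5625 m. (Since h₀ = 0.527 m < h_ss, the level will rise toward this value.)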